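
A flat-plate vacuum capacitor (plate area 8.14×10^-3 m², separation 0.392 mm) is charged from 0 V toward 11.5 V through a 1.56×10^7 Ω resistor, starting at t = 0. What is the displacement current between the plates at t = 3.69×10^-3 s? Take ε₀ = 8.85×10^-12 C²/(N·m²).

2.04×10^-7 A

C = ε₀A/d = (8.85×10^-12)(8.14×10^-3)/(3.92×10^-4) = 1.838×10^-10 F and τ = RC = 2.867×10^-3 s. I_d in the gap equals the RC charging current.
I_d(t) = (V₀/R) e^(−t/τ) = 7.372×10^-7 · e^(−1.287) = 2.04×10^-7 A.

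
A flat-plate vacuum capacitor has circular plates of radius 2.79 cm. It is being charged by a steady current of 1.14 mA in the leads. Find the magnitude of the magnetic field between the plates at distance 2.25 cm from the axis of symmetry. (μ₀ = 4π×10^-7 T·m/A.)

No conduction current crosses the gap, so I_d there equals the 1.14×10^-3 A in the leads.
For r < R the Ampère–Maxwell law gives B(2πr) = μ₀ I_d (r²/R²), so B = μ₀ I_d r/(2πR²) = (4π×10^-7)(1.14×10^-3)(0.0225)/(2π·0.0279²) = 6.59×10^-9 T.

6.59×10^-9 T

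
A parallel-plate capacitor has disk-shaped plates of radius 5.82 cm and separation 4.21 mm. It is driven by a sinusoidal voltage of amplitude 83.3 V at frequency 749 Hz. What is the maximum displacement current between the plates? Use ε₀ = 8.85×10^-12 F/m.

(dE/dt)_max = V₀ω/d = 9.311×10^7 V/(m·s); ω = 2πf = 4706 rad/s.
I_d,max = ε₀ A (dE/dt)_max = (8.85×10^-12)(0.01064)(9.311×10^7) = 8.77×10^-6 A.

8.77×10^-6 A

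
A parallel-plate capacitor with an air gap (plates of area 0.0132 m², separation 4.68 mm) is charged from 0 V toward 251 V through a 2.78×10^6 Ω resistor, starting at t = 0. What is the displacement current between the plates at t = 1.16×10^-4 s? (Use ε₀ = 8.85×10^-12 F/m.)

With C = ε₀A/d = (8.85×10^-12)(0.0132)/(4.68×10^-3) = 2.496×10^-11 F, the time constant is τ = RC = 6.939×10^-5 s, so t/τ = 1.672 and e^(−t/τ) = 0.1879.
I_d = I_cond = (V₀/R) e^(−t/τ) = (9.029×10^-5)(0.1879) = 1.70×10^-5 A.

1.70×10^-5 A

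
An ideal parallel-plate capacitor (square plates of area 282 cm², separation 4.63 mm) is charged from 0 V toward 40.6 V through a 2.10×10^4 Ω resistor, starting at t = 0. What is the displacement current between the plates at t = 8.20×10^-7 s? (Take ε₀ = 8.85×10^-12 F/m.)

9.37×10^-4 A

C = ε₀A/d = (8.85×10^-12)(0.0282)/(4.63×10^-3) = 5.390×10^-11 F and τ = RC = 1.132×10^-6 s. I_d in the gap equals the RC charging current.
I_d(t) = (V₀/R) e^(−t/τ) = 1.933×10^-3 · e^(−0.7244) = 9.37×10^-4 A.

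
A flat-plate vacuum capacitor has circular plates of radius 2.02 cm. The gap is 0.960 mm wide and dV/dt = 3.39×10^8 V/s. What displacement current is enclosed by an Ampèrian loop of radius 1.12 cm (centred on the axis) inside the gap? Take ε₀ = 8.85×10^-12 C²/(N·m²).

1.23×10^-3 A

With E = V/d, dE/dt = 3.531×10^11 V/(m·s) and πR² = 1.282×10^-3 m², giving I_d = ε₀ πR² dE/dt = 4.006×10^-3 A.
Since J_d is uniform, the enclosed fraction is (r/R)² = 0.3074, giving I_d,enc = 1.23×10^-3 A.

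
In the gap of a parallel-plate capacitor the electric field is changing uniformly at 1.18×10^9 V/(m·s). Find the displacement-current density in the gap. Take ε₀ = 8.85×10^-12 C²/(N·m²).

0.0104 A/m²

The displacement-current density is ε₀ ∂E/∂t = (8.85×10^-12)(1.18×10^9) = 0.0104 A/m².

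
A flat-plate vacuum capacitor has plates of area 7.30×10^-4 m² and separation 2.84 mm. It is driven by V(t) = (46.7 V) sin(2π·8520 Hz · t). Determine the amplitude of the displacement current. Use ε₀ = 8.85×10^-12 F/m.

5.69×10^-6 A

C = ε₀A/d = (8.85×10^-12)(7.30×10^-4)/(2.84×10^-3) = 2.275×10^-12 F; ω = 2πf = 5.353×10^4 rad/s.
I_d = C dV/dt, so |I_d|_max = C V₀ ω = (2.275×10^-12)(46.7)(5.353×10^4) = 5.69×10^-6 A.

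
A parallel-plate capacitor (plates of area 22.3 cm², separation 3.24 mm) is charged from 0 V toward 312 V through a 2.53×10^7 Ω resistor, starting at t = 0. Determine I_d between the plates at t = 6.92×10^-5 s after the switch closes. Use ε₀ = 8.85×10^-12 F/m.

7.87×10^-6 A

With C = ε₀A/d = (8.85×10^-12)(2.23×10^-3)/(3.24×10^-3) = 6.091×10^-12 F, the time constant is τ = RC = 1.541×10^-4 s, so t/τ = 0.4491 and e^(−t/τ) = 0.6382.
I_d = I_cond = (V₀/R) e^(−t/τ) = (1.233×10^-5)(0.6382) = 7.87×10^-6 A.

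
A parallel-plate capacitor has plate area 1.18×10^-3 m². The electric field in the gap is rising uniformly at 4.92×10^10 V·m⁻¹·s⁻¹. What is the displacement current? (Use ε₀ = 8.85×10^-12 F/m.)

5.14×10^-4 A

I_d = ε₀ A (dE/dt) = (8.85×10^-12)(1.18×10^-3 m²)(4.92×10^10) = 5.14×10^-4 A.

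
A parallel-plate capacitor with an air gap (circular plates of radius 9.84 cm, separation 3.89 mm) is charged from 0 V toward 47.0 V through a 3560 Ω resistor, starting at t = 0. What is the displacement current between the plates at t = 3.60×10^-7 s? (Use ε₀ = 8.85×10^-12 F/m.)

C = ε₀A/d = (8.85×10^-12)(0.03042)/(3.89×10^-3) = 6.921×10^-11 F and τ = RC = 2.464×10^-7 s. I_d in the gap equals the RC charging current.
I_d(t) = (V₀/R) e^(−t/τ) = 0.01320 · e^(−1.461) = 3.06×10^-3 A.

3.06×10^-3 A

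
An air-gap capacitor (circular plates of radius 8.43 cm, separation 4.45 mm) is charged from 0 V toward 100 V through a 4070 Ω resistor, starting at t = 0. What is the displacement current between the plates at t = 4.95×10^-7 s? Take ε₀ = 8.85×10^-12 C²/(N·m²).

C = ε₀A/d = (8.85×10^-12)(0.02233)/(4.45×10^-3) = 4.441×10^-11 F, so τ = RC = 1.807×10^-7 s.
The conduction current is I(t) = (V₀/R) e^(−t/τ), and the displacement current between the plates equals it.
t/τ = 2.739; I_d = (100/4070) · e^(−2.739) = (0.02457)(0.06463) = 1.59×10^-3 A.

1.59×10^-3 A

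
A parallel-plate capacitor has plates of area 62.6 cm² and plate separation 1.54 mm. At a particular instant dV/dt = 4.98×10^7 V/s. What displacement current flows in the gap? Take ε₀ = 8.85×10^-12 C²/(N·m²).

C = ε₀A/d = (8.85×10^-12)(6.26×10^-3)/(1.54×10^-3) = 3.597×10^-11 F.
I_d = C dV/dt = (3.597×10^-11)(4.98×10^7) = 1.79×10^-3 A.

1.79×10^-3 A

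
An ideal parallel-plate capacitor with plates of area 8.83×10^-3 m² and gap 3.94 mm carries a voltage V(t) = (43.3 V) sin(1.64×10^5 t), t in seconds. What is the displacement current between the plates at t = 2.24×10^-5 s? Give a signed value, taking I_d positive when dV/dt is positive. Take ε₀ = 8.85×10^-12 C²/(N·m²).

-1.21×10^-4 A

dV/dt = (43.3)(1.64×10^5)·cos(3.6736) = -6.120×10^6 V/s.
I_d = C dV/dt with C = ε₀A/d = (8.85×10^-12)(8.83×10^-3)/(3.94×10^-3) = 1.983×10^-11 F, so I_d = (1.983×10^-11)(-6.120×10^6) = -1.21×10^-4 A.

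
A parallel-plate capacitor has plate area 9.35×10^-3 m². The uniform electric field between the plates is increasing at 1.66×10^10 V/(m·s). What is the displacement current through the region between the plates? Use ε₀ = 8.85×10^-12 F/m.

1.37×10^-3 A

The displacement current is ε₀ times dΦ_E/dt = ε₀ A dE/dt = (8.85×10^-12)(9.35×10^-3)(1.66×10^10) = 1.37×10^-3 A.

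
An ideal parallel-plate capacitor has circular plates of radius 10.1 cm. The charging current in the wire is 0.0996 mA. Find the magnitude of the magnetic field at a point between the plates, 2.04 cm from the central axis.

By continuity the displacement current in the gap matches the conduction current: I_d = 9.96×10^-5 A.
∮B·dl = μ₀ I_d,enc with I_d,enc = I_d r²/R² = 4.063×10^-6 A; so B = μ₀ I_d,enc/(2πr) = 3.98×10^-11 T.

3.98×10^-11 T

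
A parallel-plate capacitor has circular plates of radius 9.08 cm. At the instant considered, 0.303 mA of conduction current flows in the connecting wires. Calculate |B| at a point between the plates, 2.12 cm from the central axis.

Between the plates the displacement current equals the wire current: I_d = 0.303 mA = 3.03×10^-4 A.
∮B·dl = μ₀ I_d,enc with I_d,enc = I_d r²/R² = 1.652×10^-5 A; so B = μ₀ I_d,enc/(2πr) = 1.56×10^-10 T.

1.56×10^-10 T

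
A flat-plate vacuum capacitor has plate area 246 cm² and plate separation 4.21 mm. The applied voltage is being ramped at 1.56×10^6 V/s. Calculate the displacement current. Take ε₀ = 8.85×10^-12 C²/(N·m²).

8.07×10^-5 A

C = ε₀A/d = (8.85×10^-12)(0.0246)/(4.21×10^-3) = 5.171×10^-11 F.
I_d = C dV/dt = (5.171×10^-11)(1.56×10^6) = 8.07×10^-5 A.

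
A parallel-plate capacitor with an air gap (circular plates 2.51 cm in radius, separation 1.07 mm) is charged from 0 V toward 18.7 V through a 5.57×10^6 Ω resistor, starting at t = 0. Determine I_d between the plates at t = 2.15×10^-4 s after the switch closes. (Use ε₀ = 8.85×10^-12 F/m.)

C = ε₀A/d = (8.85×10^-12)(1.979×10^-3)/(1.07×10^-3) = 1.637×10^-11 F, so τ = RC = 9.118×10^-5 s.
The conduction current is I(t) = (V₀/R) e^(−t/τ), and the displacement current between the plates equals it.
t/τ = 2.358; I_d = (18.7/5.57×10^6) · e^(−2.358) = (3.357×10^-6)(0.09461) = 3.18×10^-7 A.

3.18×10^-7 A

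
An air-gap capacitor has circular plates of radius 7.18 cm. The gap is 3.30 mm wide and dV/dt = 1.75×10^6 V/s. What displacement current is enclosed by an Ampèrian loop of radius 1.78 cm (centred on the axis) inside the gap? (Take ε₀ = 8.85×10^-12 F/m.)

4.67×10^-6 A

With E = V/d, dE/dt = 5.303×10^8 V/(m·s) and πR² = 0.01620 m², giving I_d = ε₀ πR² dE/dt = 7.603×10^-5 A.
Since J_d is uniform, the enclosed fraction is (r/R)² = 0.06146, giving I_d,enc = 4.67×10^-6 A.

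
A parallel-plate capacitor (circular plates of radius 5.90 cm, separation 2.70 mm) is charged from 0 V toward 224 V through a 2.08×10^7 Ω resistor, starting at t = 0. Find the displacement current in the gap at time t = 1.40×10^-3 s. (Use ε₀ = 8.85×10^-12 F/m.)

1.65×10^-6 A

C = ε₀A/d = (8.85×10^-12)(0.01094)/(2.70×10^-3) = 3.586×10^-11 F and τ = RC = 7.459×10^-4 s. I_d in the gap equals the RC charging current.
I_d(t) = (V₀/R) e^(−t/τ) = 1.077×10^-5 · e^(−1.877) = 1.65×10^-6 A.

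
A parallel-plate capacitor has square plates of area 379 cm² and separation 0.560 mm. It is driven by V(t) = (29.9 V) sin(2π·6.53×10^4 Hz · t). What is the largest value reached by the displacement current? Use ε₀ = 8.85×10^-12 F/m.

7.35×10^-3 A

The displacement current equals the conduction current C dV/dt, which peaks at C V₀ ω.
With C = ε₀A/d = (8.85×10^-12)(0.0379)/(5.60×10^-4) = 5.990×10^-10 F and ω = 2πf = 4.103×10^5 rad/s, I_d,max = (5.990×10^-10)(29.9)(4.103×10^5) = 7.35×10^-3 A.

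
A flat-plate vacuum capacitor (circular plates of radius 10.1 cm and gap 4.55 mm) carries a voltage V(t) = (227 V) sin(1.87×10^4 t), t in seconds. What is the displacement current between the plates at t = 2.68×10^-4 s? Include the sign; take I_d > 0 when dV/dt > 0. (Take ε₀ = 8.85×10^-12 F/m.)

7.80×10^-5 A

dE/dt = (V₀ω/d)·cos(ωt) with ωt = 5.0116 rad: (227)(1.87×10^4)(0.2948)/(4.55×10^-3) = 2.750×10^8 V/(m·s).
I_d = ε₀ A dE/dt = (8.85×10^-12)(0.03205)(2.750×10^8) = 7.80×10^-5 A.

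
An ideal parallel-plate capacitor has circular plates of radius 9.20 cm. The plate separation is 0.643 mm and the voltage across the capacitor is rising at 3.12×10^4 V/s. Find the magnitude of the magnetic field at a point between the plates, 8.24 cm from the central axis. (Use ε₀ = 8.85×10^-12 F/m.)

2.22×10^-11 T

dE/dt = (dV/dt)/d = 4.852×10^7 V/(m·s); I_d = ε₀(πR²)(dE/dt) = (8.85×10^-12)(0.02659)(4.852×10^7) = 1.142×10^-5 A.
For r < R the Ampère–Maxwell law gives B(2πr) = μ₀ I_d (r²/R²), so B = μ₀ I_d r/(2πR²) = (4π×10^-7)(1.142×10^-5)(0.0824)/(2π·0.0920²) = 2.22×10^-11 T.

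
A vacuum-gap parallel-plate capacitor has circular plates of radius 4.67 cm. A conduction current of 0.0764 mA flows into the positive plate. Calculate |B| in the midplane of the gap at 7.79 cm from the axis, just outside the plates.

No conduction current crosses the gap, so I_d there equals the 7.64×10^-5 A in the leads.
For r ≥ R the full I_d is enclosed: B = μ₀ I_d/(2πr) = (4π×10^-7)(7.64×10^-5)/(2π·0.0779) = 1.96×10^-10 T.

1.96×10^-10 T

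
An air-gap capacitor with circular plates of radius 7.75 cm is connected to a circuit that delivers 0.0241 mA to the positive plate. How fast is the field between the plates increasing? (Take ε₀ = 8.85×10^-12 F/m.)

1.44×10^8 V/(m·s)

Charge continuity gives I_d = I = 2.41×10^-5 A between the plates.
Then dE/dt = I_d/(ε₀A) = 1.44×10^8 V/(m·s).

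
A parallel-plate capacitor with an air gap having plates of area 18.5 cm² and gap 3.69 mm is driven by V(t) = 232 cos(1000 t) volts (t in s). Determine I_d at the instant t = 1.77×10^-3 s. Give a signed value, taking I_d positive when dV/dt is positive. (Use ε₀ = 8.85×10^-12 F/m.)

-1.01×10^-6 A

dE/dt = (V₀ω/d)·−sin(ωt) with ωt = 1.77 rad: (232)(1000)(-0.9802)/(3.69×10^-3) = -6.163×10^7 V/(m·s).
I_d = ε₀ A dE/dt = (8.85×10^-12)(1.85×10^-3)(-6.163×10^7) = -1.01×10^-6 A.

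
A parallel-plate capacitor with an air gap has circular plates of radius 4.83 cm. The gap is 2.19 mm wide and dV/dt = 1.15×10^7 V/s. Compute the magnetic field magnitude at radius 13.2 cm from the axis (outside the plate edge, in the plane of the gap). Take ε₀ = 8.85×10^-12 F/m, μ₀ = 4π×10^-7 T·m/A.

5.16×10^-10 T

dE/dt = (dV/dt)/d = 5.251×10^9 V/(m·s); I_d = ε₀(πR²)(dE/dt) = (8.85×10^-12)(7.329×10^-3)(5.251×10^9) = 3.406×10^-4 A.
Outside the plates the loop encloses all of I_d, so B·2πr = μ₀ I_d and B = 5.16×10^-10 T.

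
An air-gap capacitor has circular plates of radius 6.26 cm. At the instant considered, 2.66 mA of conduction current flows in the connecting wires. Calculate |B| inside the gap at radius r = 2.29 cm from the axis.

3.11×10^-9 T

By continuity the displacement current in the gap matches the conduction current: I_d = 2.66×10^-3 A.
For r < R the Ampère–Maxwell law gives B(2πr) = μ₀ I_d (r²/R²), so B = μ₀ I_d r/(2πR²) = (4π×10^-7)(2.66×10^-3)(0.0229)/(2π·0.0626²) = 3.11×10^-9 T.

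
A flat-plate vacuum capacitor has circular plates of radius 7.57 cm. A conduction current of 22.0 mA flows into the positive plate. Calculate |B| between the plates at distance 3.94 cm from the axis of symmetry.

3.03×10^-8 T

Between the plates the displacement current equals the wire current: I_d = 22.0 mA = 0.0220 A.
An Ampèrian loop of radius r encloses a fraction (r/R)² of I_d. Then B·2πr = μ₀ I_d (r/R)², giving B = μ₀ I_d r/(2πR²) = 3.03×10^-8 T.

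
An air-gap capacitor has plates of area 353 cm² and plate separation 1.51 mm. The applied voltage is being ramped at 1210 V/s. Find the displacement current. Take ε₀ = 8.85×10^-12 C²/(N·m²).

The field between the plates is E = V/d, so dE/dt = (1210)/(1.51×10^-3 m) = 8.013×10^5 V/(m·s).
I_d = ε₀ A (dE/dt) = (8.85×10^-12)(0.0353)(8.013×10^5) = 2.50×10^-7 A.

2.50×10^-7 A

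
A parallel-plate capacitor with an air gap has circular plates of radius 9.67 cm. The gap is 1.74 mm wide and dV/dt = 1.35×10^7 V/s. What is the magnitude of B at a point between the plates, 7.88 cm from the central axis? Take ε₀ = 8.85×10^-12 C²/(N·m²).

3.40×10^-9 T

dE/dt = (dV/dt)/d = 7.759×10^9 V/(m·s); I_d = ε₀(πR²)(dE/dt) = (8.85×10^-12)(0.02938)(7.759×10^9) = 2.017×10^-3 A.
For r < R the Ampère–Maxwell law gives B(2πr) = μ₀ I_d (r²/R²), so B = μ₀ I_d r/(2πR²) = (4π×10^-7)(2.017×10^-3)(0.0788)/(2π·0.0967²) = 3.40×10^-9 T.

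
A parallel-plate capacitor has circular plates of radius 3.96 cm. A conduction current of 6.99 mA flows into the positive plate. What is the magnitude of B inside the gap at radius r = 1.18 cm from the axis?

By continuity the displacement current in the gap matches the conduction current: I_d = 6.99×10^-3 A.
∮B·dl = μ₀ I_d,enc with I_d,enc = I_d r²/R² = 6.207×10^-4 A; so B = μ₀ I_d,enc/(2πr) = 1.05×10^-8 T.

1.05×10^-8 T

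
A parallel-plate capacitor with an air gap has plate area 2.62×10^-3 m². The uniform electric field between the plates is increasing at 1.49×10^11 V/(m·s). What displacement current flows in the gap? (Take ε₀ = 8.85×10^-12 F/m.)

The displacement current is ε₀ times dΦ_E/dt = ε₀ A dE/dt = (8.85×10^-12)(2.62×10^-3)(1.49×10^11) = 3.45×10^-3 A.

3.45×10^-3 A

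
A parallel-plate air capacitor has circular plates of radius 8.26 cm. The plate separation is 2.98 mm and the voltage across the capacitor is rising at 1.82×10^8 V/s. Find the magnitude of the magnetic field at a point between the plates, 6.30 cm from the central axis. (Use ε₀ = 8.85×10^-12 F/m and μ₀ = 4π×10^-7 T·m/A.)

2.14×10^-8 T

dE/dt = (dV/dt)/d = 6.107×10^10 V/(m·s); I_d = ε₀(πR²)(dE/dt) = (8.85×10^-12)(0.02143)(6.107×10^10) = 0.01158 A.
For r < R the Ampère–Maxwell law gives B(2πr) = μ₀ I_d (r²/R²), so B = μ₀ I_d r/(2πR²) = (4π×10^-7)(0.01158)(0.0630)/(2π·0.0826²) = 2.14×10^-8 T.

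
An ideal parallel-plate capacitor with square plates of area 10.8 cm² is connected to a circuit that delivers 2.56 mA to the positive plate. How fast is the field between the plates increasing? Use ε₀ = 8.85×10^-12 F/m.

2.68×10^11 V/(m·s)

The displacement current between the plates equals the conduction current, I_d = 2.56 mA.
Since I_d = ε₀ A dE/dt, dE/dt = I_d/(ε₀A) = (2.56×10^-3)/((8.85×10^-12)(1.08×10^-3)) = 2.68×10^11 V/(m·s).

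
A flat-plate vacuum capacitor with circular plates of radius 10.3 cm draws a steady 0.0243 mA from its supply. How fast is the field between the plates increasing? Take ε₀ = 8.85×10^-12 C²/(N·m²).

The displacement current between the plates equals the conduction current, I_d = 0.0243 mA.
Since I_d = ε₀ A dE/dt, dE/dt = I_d/(ε₀A) = (2.43×10^-5)/((8.85×10^-12)(0.03333)) = 8.24×10^7 V/(m·s).

8.24×10^7 V/(m·s)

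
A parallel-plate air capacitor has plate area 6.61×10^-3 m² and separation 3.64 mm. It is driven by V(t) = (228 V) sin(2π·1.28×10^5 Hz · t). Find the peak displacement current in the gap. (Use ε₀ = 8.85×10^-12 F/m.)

C = ε₀A/d = (8.85×10^-12)(6.61×10^-3)/(3.64×10^-3) = 1.607×10^-11 F; ω = 2πf = 8.042×10^5 rad/s.
I_d = C dV/dt, so |I_d|_max = C V₀ ω = (1.607×10^-11)(228)(8.042×10^5) = 2.95×10^-3 A.

2.95×10^-3 A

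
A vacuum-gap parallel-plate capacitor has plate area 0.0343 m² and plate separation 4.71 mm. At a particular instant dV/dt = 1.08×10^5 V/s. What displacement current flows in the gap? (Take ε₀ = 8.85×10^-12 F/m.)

The field between the plates is E = V/d, so dE/dt = (1.08×10^5)/(4.71×10^-3 m) = 2.293×10^7 V/(m·s).
I_d = ε₀ A (dE/dt) = (8.85×10^-12)(0.0343)(2.293×10^7) = 6.96×10^-6 A.

6.96×10^-6 A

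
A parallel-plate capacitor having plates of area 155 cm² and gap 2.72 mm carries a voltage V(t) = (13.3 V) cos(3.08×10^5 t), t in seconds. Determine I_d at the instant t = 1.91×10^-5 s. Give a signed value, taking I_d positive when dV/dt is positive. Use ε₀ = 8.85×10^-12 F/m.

dV/dt = (13.3)(3.08×10^5)·−sin(5.8828) = 1.597×10^6 V/s.
I_d = C dV/dt with C = ε₀A/d = (8.85×10^-12)(0.0155)/(2.72×10^-3) = 5.043×10^-11 F, so I_d = (5.043×10^-11)(1.597×10^6) = 8.05×10^-5 A.

8.05×10^-5 A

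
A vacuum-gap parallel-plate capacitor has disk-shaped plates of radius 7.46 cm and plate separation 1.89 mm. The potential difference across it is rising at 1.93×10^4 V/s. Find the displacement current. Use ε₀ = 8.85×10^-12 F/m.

E = V/d so dE/dt = (dV/dt)/d = 1.021×10^7 V/(m·s), and I_d = ε₀ A dE/dt = (8.85×10^-12)(0.01748)(1.021×10^7) = 1.58×10^-6 A.

1.58×10^-6 A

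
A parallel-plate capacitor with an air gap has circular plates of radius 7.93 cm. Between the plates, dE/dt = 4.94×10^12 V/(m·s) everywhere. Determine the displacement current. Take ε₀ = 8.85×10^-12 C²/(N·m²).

0.864 A

With a uniform field, Φ_E = EA, so I_d = ε₀ A dE/dt = 0.864 A.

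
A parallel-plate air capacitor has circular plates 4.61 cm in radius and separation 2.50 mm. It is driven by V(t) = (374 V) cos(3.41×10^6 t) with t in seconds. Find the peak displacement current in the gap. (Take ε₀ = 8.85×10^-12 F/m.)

0.0301 A

(dE/dt)_max = V₀ω/d = 5.101×10^11 V/(m·s); ω = 3.41×10^6 rad/s.
I_d,max = ε₀ A (dE/dt)_max = (8.85×10^-12)(6.677×10^-3)(5.101×10^11) = 0.0301 A.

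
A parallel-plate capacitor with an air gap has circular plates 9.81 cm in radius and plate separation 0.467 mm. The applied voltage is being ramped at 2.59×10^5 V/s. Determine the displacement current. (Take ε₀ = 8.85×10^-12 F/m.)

The displacement current equals the charging current C dV/dt. With C = ε₀A/d = (8.85×10^-12)(0.03023)/(4.67×10^-4) = 5.729×10^-10 F, I_d = (5.729×10^-10)(2.59×10^5) = 1.48×10^-4 A.

1.48×10^-4 A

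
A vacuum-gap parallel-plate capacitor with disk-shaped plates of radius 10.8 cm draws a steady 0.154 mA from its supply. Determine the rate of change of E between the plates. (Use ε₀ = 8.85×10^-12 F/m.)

4.75×10^8 V/(m·s)

By continuity, I_d in the gap equals the 0.154 mA flowing in the wire.
Then dE/dt = I_d/(ε₀A) = 4.75×10^8 V/(m·s).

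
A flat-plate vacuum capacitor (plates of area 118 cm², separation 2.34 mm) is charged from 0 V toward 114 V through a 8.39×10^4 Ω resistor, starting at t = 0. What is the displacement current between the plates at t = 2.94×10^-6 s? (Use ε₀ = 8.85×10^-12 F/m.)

6.20×10^-4 A

C = ε₀A/d = (8.85×10^-12)(0.0118)/(2.34×10^-3) = 4.463×10^-11 F, so τ = RC = 3.744×10^-6 s.
The conduction current is I(t) = (V₀/R) e^(−t/τ), and the displacement current between the plates equals it.
t/τ = 0.7853; I_d = (114/8.39×10^4) · e^(−0.7853) = (1.359×10^-3)(0.4560) = 6.20×10^-4 A.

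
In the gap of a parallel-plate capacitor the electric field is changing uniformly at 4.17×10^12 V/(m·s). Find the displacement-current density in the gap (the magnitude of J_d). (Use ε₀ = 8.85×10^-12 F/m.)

J_d = ε₀ dE/dt = (8.85×10^-12)(4.17×10^12) = 36.9 A/m².

36.9 A/m²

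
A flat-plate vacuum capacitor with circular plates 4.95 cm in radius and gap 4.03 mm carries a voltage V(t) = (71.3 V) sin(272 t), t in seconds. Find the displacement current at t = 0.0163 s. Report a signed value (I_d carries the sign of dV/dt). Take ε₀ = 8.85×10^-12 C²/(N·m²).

-9.02×10^-8 A

dV/dt = (71.3)(272)·cos(4.4336) = -5337 V/s.
I_d = C dV/dt with C = ε₀A/d = (8.85×10^-12)(7.698×10^-3)/(4.03×10^-3) = 1.691×10^-11 F, so I_d = (1.691×10^-11)(-5337) = -9.02×10^-8 A.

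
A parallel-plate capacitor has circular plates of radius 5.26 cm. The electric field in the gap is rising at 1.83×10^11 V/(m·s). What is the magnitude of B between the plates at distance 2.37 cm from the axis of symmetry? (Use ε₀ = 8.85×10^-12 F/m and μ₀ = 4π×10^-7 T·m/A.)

Total displacement current: I_d = ε₀(πR²)(dE/dt) = (8.85×10^-12)(8.692×10^-3)(1.83×10^11) = 0.01408 A.
For r < R the Ampère–Maxwell law gives B(2πr) = μ₀ I_d (r²/R²), so B = μ₀ I_d r/(2πR²) = (4π×10^-7)(0.01408)(0.0237)/(2π·0.0526²) = 2.41×10^-8 T.

2.41×10^-8 T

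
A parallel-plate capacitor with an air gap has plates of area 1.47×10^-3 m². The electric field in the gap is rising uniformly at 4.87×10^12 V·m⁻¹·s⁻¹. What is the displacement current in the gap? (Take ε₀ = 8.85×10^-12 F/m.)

0.0634 A

I_d = ε₀ A (dE/dt) = (8.85×10^-12)(1.47×10^-3 m²)(4.87×10^12) = 0.0634 A.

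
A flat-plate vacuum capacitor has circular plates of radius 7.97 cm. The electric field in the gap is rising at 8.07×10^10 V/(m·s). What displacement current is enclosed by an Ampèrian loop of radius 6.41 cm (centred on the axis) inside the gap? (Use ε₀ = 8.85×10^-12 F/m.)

9.22×10^-3 A

I_d = ε₀ dΦ_E/dt = ε₀ πR² (dE/dt) = (8.85×10^-12)(0.01996)(8.07×10^10) = 0.01426 A through the full plate area.
Through an area πr² the displacement current is I_d·(πr²/πR²) = I_d (r/R)² = 9.22×10^-3 A.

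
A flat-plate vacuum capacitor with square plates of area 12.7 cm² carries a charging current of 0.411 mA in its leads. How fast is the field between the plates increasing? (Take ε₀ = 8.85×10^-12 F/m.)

3.66×10^10 V/(m·s)

By continuity, I_d in the gap equals the 0.411 mA flowing in the wire.
Then dE/dt = I_d/(ε₀A) = 3.66×10^10 V/(m·s).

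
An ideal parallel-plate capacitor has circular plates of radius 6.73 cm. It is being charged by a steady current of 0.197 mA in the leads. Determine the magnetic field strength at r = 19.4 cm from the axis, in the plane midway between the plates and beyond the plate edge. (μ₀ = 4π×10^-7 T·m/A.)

By continuity the displacement current in the gap matches the conduction current: I_d = 1.97×10^-4 A.
Outside the plates the loop encloses all of I_d, so B·2πr = μ₀ I_d and B = 2.03×10^-10 T.

2.03×10^-10 T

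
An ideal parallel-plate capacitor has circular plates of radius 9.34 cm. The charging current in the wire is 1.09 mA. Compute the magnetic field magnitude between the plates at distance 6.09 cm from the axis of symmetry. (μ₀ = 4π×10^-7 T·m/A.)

Between the plates the displacement current equals the wire current: I_d = 1.09 mA = 1.09×10^-3 A.
For r < R the Ampère–Maxwell law gives B(2πr) = μ₀ I_d (r²/R²), so B = μ₀ I_d r/(2πR²) = (4π×10^-7)(1.09×10^-3)(0.0609)/(2π·0.0934²) = 1.52×10^-9 T.

1.52×10^-9 T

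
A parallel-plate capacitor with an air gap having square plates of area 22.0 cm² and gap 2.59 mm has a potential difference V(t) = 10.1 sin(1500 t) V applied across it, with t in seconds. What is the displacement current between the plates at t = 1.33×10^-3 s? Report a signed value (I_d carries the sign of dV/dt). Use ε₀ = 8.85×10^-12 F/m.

C = ε₀A/d = (8.85×10^-12)(2.20×10^-3)/(2.59×10^-3) = 7.517×10^-12 F. dV/dt = V₀ω·cos(ωt); at ωt = 1.995 rad this factor is -0.4116.
I_d = C dV/dt = (7.517×10^-12)(10.1)(1500)(-0.4116) = -4.69×10^-8 A.

-4.69×10^-8 A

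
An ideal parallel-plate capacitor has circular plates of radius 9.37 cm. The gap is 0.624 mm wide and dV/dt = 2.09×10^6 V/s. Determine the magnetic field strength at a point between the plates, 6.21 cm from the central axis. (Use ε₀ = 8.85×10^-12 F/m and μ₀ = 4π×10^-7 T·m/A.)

I_d = C dV/dt with C = ε₀πR²/d = 3.912×10^-10 F, so I_d = (3.912×10^-10)(2.09×10^6) = 8.176×10^-4 A.
For r < R the Ampère–Maxwell law gives B(2πr) = μ₀ I_d (r²/R²), so B = μ₀ I_d r/(2πR²) = (4π×10^-7)(8.176×10^-4)(0.0621)/(2π·0.0937²) = 1.16×10^-9 T.

1.16×10^-9 T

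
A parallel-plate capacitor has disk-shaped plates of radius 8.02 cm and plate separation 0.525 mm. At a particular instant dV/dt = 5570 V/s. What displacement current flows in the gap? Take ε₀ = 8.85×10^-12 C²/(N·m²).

1.90×10^-6 A

The field between the plates is E = V/d, so dE/dt = (5570)/(5.25×10^-4 m) = 1.061×10^7 V/(m·s).
I_d = ε₀ A (dE/dt) = (8.85×10^-12)(0.02021)(1.061×10^7) = 1.90×10^-6 A.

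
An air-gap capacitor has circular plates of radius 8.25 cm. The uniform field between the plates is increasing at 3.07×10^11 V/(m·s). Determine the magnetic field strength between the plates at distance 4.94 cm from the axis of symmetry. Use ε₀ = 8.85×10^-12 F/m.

I_d = ε₀ dΦ_E/dt = ε₀ πR² (dE/dt) = (8.85×10^-12)(0.02138)(3.07×10^11) = 0.05809 A through the full plate area.
∮B·dl = μ₀ I_d,enc with I_d,enc = I_d r²/R² = 0.02083 A; so B = μ₀ I_d,enc/(2πr) = 8.43×10^-8 T.

8.43×10^-8 T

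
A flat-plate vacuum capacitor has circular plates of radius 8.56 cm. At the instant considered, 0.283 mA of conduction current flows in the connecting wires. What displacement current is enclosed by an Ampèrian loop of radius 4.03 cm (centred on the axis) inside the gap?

6.27×10^-5 A

Between the plates the displacement current equals the wire current: I_d = 0.283 mA = 2.83×10^-4 A.
The field is uniform, so I_d,enc = I_d (r/R)² = (2.83×10^-4)(4.03/8.56)² = 6.27×10^-5 A.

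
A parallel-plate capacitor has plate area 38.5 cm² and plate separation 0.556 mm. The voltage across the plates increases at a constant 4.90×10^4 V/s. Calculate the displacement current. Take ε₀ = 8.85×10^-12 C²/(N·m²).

The displacement current equals the charging current C dV/dt. With C = ε₀A/d = (8.85×10^-12)(3.85×10^-3)/(5.56×10^-4) = 6.128×10^-11 F, I_d = (6.128×10^-11)(4.90×10^4) = 3.00×10^-6 A.

3.00×10^-6 A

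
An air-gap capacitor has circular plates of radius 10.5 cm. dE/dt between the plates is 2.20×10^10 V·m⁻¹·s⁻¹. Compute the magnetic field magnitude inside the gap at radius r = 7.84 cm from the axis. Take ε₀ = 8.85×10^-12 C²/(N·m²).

9.59×10^-9 T

Through the whole plate area (πR² = 0.03464 m²), I_d = ε₀ πR² dE/dt = 6.744×10^-3 A.
∮B·dl = μ₀ I_d,enc with I_d,enc = I_d r²/R² = 3.760×10^-3 A; so B = μ₀ I_d,enc/(2πr) = 9.59×10^-9 T.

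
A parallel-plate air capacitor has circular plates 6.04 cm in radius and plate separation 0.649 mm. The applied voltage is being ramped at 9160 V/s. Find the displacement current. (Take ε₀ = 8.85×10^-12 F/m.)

The field between the plates is E = V/d, so dE/dt = (9160)/(6.49×10^-4 m) = 1.411×10^7 V/(m·s).
I_d = ε₀ A (dE/dt) = (8.85×10^-12)(0.01146)(1.411×10^7) = 1.43×10^-6 A.

1.43×10^-6 A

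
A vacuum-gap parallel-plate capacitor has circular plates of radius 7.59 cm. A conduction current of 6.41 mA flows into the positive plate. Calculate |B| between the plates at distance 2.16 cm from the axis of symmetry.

No conduction current crosses the gap, so I_d there equals the 6.41×10^-3 A in the leads.
∮B·dl = μ₀ I_d,enc with I_d,enc = I_d r²/R² = 5.191×10^-4 A; so B = μ₀ I_d,enc/(2πr) = 4.81×10^-9 T.

4.81×10^-9 T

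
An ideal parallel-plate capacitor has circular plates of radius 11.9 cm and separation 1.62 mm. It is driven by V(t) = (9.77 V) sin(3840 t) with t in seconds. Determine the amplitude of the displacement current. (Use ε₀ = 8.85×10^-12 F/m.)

9.12×10^-6 A

The displacement current equals the conduction current C dV/dt, which peaks at C V₀ ω.
With C = ε₀A/d = (8.85×10^-12)(0.04449)/(1.62×10^-3) = 2.430×10^-10 F and ω = 3840 rad/s, I_d,max = (2.430×10^-10)(9.77)(3840) = 9.12×10^-6 A.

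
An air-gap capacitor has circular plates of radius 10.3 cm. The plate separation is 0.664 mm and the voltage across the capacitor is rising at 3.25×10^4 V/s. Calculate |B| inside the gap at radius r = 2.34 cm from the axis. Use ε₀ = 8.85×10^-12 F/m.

6.37×10^-12 T

I_d = C dV/dt with C = ε₀πR²/d = 4.442×10^-10 F, so I_d = (4.442×10^-10)(3.25×10^4) = 1.444×10^-5 A.
For r < R the Ampère–Maxwell law gives B(2πr) = μ₀ I_d (r²/R²), so B = μ₀ I_d r/(2πR²) = (4π×10^-7)(1.444×10^-5)(0.0234)/(2π·0.103²) = 6.37×10^-12 T.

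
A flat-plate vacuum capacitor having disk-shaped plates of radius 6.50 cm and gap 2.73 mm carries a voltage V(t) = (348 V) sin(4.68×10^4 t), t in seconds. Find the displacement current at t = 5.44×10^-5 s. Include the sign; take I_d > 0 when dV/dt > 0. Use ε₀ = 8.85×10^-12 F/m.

-5.80×10^-4 A

dE/dt = (V₀ω/d)·cos(ωt) with ωt = 2.54592 rad: (348)(4.68×10^4)(-0.8278)/(2.73×10^-3) = -4.938×10^9 V/(m·s).
I_d = ε₀ A dE/dt = (8.85×10^-12)(0.01327)(-4.938×10^9) = -5.80×10^-4 A.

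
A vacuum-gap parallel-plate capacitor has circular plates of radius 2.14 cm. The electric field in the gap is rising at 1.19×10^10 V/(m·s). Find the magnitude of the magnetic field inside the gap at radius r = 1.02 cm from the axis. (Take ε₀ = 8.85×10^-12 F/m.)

I_d = ε₀ dΦ_E/dt = ε₀ πR² (dE/dt) = (8.85×10^-12)(1.439×10^-3)(1.19×10^10) = 1.515×10^-4 A through the full plate area.
An Ampèrian loop of radius r encloses a fraction (r/R)² of I_d. Then B·2πr = μ₀ I_d (r/R)², giving B = μ₀ I_d r/(2πR²) = 6.75×10^-10 T.

6.75×10^-10 T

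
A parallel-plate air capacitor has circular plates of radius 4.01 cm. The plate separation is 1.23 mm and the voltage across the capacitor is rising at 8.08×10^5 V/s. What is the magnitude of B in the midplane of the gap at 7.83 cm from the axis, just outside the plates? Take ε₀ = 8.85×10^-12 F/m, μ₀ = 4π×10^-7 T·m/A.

With E = V/d, dE/dt = 6.569×10^8 V/(m·s) and πR² = 5.052×10^-3 m², giving I_d = ε₀ πR² dE/dt = 2.937×10^-5 A.
With r > R the enclosed displacement current is the full I_d; B = μ₀ I_d / (2πr) = 7.50×10^-11 T.

7.50×10^-11 T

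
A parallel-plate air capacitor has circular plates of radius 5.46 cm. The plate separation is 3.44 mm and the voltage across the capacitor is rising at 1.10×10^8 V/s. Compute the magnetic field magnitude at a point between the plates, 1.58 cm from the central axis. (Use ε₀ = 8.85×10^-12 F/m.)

2.81×10^-9 T

dE/dt = (dV/dt)/d = 3.198×10^10 V/(m·s); I_d = ε₀(πR²)(dE/dt) = (8.85×10^-12)(9.366×10^-3)(3.198×10^10) = 2.651×10^-3 A.
∮B·dl = μ₀ I_d,enc with I_d,enc = I_d r²/R² = 2.220×10^-4 A; so B = μ₀ I_d,enc/(2πr) = 2.81×10^-9 T.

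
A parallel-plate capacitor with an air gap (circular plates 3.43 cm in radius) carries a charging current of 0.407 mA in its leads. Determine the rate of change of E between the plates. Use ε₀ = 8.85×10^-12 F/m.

The displacement current between the plates equals the conduction current, I_d = 0.407 mA.
Then dE/dt = I_d/(ε₀A) = 1.24×10^10 V/(m·s).

1.24×10^10 V/(m·s)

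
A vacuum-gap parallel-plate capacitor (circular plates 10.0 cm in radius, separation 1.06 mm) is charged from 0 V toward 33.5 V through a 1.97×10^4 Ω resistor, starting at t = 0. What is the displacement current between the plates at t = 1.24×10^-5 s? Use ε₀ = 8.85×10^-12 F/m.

1.54×10^-4 A

With C = ε₀A/d = (8.85×10^-12)(0.03142)/(1.06×10^-3) = 2.623×10^-10 F, the time constant is τ = RC = 5.167×10^-6 s, so t/τ = 2.400 and e^(−t/τ) = 0.09072.
I_d = I_cond = (V₀/R) e^(−t/τ) = (1.701×10^-3)(0.09072) = 1.54×10^-4 A.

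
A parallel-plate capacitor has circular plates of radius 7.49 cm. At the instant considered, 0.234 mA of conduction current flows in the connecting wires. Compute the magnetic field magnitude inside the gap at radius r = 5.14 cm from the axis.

4.29×10^-10 T

No conduction current crosses the gap, so I_d there equals the 2.34×10^-4 A in the leads.
For r < R the Ampère–Maxwell law gives B(2πr) = μ₀ I_d (r²/R²), so B = μ₀ I_d r/(2πR²) = (4π×10^-7)(2.34×10^-4)(0.0514)/(2π·0.0749²) = 4.29×10^-10 T.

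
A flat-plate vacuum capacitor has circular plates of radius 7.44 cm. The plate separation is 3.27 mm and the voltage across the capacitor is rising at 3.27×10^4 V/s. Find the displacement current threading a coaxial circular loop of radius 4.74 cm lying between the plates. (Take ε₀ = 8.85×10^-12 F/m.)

I_d = C dV/dt with C = ε₀πR²/d = 4.706×10^-11 F, so I_d = (4.706×10^-11)(3.27×10^4) = 1.539×10^-6 A.
The field is uniform, so I_d,enc = I_d (r/R)² = (1.539×10^-6)(4.74/7.44)² = 6.25×10^-7 A.

6.25×10^-7 A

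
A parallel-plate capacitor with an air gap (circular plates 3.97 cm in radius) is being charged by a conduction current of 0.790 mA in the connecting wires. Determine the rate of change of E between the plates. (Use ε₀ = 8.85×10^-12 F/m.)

By continuity, I_d in the gap equals the 0.790 mA flowing in the wire.
Inverting I_d = ε₀ A dE/dt gives dE/dt = 7.90×10^-4 / (8.85×10^-12 · 4.951×10^-3) = 1.80×10^10 V/(m·s).

1.80×10^10 V/(m·s)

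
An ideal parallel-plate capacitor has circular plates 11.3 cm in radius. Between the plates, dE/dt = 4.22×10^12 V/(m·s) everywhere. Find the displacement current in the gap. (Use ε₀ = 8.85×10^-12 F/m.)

1.50 A

I_d = ε₀ A (dE/dt) = (8.85×10^-12)(0.04011 m²)(4.22×10^12) = 1.50 A.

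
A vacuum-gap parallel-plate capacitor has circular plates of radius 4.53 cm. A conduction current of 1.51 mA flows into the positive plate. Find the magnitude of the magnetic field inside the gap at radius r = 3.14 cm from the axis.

4.62×10^-9 T

Between the plates the displacement current equals the wire current: I_d = 1.51 mA = 1.51×10^-3 A.
An Ampèrian loop of radius r encloses a fraction (r/R)² of I_d. Then B·2πr = μ₀ I_d (r/R)², giving B = μ₀ I_d r/(2πR²) = 4.62×10^-9 T.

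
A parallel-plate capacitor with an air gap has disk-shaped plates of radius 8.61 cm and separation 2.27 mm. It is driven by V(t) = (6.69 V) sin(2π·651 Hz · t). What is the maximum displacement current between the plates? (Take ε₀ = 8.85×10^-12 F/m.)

2.48×10^-6 A

C = ε₀A/d = (8.85×10^-12)(0.02329)/(2.27×10^-3) = 9.080×10^-11 F; ω = 2πf = 4090 rad/s.
I_d = C dV/dt, so |I_d|_max = C V₀ ω = (9.080×10^-11)(6.69)(4090) = 2.48×10^-6 A.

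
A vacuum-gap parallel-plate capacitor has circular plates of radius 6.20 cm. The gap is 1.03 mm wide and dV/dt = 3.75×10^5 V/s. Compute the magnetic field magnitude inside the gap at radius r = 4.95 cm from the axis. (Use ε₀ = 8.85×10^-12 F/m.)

1.00×10^-10 T

With E = V/d, dE/dt = 3.641×10^8 V/(m·s) and πR² = 0.01208 m², giving I_d = ε₀ πR² dE/dt = 3.893×10^-5 A.
An Ampèrian loop of radius r encloses a fraction (r/R)² of I_d. Then B·2πr = μ₀ I_d (r/R)², giving B = μ₀ I_d r/(2πR²) = 1.00×10^-10 T.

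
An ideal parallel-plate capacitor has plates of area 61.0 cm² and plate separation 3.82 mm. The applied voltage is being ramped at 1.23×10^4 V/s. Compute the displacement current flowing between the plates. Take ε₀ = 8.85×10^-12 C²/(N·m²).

The field between the plates is E = V/d, so dE/dt = (1.23×10^4)/(3.82×10^-3 m) = 3.220×10^6 V/(m·s).
I_d = ε₀ A (dE/dt) = (8.85×10^-12)(6.10×10^-3)(3.220×10^6) = 1.74×10^-7 A.

1.74×10^-7 A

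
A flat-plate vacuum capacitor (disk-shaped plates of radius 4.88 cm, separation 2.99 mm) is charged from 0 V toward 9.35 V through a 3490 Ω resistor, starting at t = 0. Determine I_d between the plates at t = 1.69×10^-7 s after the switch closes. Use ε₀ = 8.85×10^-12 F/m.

With C = ε₀A/d = (8.85×10^-12)(7.482×10^-3)/(2.99×10^-3) = 2.215×10^-11 F, the time constant is τ = RC = 7.730×10^-8 s, so t/τ = 2.186 and e^(−t/τ) = 0.1124.
I_d = I_cond = (V₀/R) e^(−t/τ) = (2.679×10^-3)(0.1124) = 3.01×10^-4 A.

3.01×10^-4 A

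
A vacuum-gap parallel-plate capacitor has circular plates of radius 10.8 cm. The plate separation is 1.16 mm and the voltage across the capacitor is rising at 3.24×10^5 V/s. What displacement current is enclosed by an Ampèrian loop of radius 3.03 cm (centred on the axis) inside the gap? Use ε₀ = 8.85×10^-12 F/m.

7.13×10^-6 A

dE/dt = (dV/dt)/d = 2.793×10^8 V/(m·s); I_d = ε₀(πR²)(dE/dt) = (8.85×10^-12)(0.03664)(2.793×10^8) = 9.057×10^-5 A.
The field is uniform, so I_d,enc = I_d (r/R)² = (9.057×10^-5)(3.03/10.8)² = 7.13×10^-6 A.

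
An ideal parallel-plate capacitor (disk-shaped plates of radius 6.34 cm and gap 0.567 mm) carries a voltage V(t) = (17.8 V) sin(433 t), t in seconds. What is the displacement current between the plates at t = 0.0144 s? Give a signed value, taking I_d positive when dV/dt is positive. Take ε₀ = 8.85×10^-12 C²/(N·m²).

dV/dt = (17.8)(433)·cos(6.2352) = 7699 V/s.
I_d = C dV/dt with C = ε₀A/d = (8.85×10^-12)(0.01263)/(5.67×10^-4) = 1.971×10^-10 F, so I_d = (1.971×10^-10)(7699) = 1.52×10^-6 A.

1.52×10^-6 A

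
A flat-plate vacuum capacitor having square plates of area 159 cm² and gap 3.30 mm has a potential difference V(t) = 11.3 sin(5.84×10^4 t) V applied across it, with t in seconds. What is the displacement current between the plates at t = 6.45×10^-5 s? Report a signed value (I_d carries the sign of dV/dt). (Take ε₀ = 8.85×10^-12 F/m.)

-2.28×10^-5 A

dE/dt = (V₀ω/d)·cos(ωt) with ωt = 3.7668 rad: (11.3)(5.84×10^4)(-0.8108)/(3.30×10^-3) = -1.621×10^8 V/(m·s).
I_d = ε₀ A dE/dt = (8.85×10^-12)(0.0159)(-1.621×10^8) = -2.28×10^-5 A.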